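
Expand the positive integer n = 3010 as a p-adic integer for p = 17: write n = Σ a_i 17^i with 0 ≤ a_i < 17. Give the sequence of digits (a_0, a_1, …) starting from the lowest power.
(a_0, a_1, …) = (1, 7, 10)

Repeated division by 17 gives the digits low-to-high: 3010 = 1 + 7·17^1 + 10·17^2. Digit sequence: (1, 7, 10).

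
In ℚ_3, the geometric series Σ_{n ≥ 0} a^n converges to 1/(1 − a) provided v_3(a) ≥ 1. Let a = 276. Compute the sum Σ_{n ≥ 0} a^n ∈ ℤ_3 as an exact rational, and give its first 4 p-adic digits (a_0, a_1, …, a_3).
Σ a^n = 1/(1 − a) = -1/275;  first 4 digits = (1, 2, 1, 1)

v_3(a) = 1 ≥ 1, so the series converges in ℤ_3 to 1/(1 − a) = 1/(1 − 276) = -1/275. Expand this rational in ℤ_3: compute digits iteratively via d_i = x_i mod 3, x_{i+1} = (x_i − d_i)/3. The first 4 digits are (1, 2, 1, 1).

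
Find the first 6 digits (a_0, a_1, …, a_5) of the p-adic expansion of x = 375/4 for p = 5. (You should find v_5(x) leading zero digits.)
(a_0, …, a_5) = (0, 0, 0, 2, 1, 1)

v_5(375/4) = 3, so a_0 = ... = a_2 = 0. Factor out: x = 5^3 · u with u = 3/4 a unit in ℤ_5. Expand u iteratively via a_{v+i} = u_i mod 5, u_{i+1} = (u_i − a_{v+i})/5:
  u_0 = 3/4;  a_3 = 2;  u_1 = (u_0 − 2)/5 = -1/4
  u_1 = -1/4;  a_4 = 1;  u_2 = (u_1 − 1)/5 = -1/4
  u_2 = -1/4;  a_5 = 1;  u_3 = (u_2 − 1)/5 = -1/4
Digits: (0, 0, 0, 2, 1, 1).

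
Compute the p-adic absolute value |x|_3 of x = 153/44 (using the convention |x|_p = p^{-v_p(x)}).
|153/44|_3 = 1/9

Step 1 — compute v_3(x) by factoring powers of 3 out of the numerator and denominator: v_3(153/44) = 2. Step 2 — apply |x|_p = p^{-v_p(x)} = 3^{-2} = 1/9.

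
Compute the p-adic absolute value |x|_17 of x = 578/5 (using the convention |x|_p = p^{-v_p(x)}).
|578/5|_17 = 1/289

Step 1 — compute v_17(x) by factoring powers of 17 out of the numerator and denominator: v_17(578/5) = 2. Step 2 — apply |x|_p = p^{-v_p(x)} = 17^{-2} = 1/289.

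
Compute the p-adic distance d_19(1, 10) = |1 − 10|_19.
d_19(1, 10) = 1

Step 1 — x − y = 1 − 10 = -9. Step 2 — v_19(-9) = 0 (factor: -9 = −(19^0 · 9); the sign does not affect v_p). Step 3 — |x − y|_19 = 19^{0} = 1.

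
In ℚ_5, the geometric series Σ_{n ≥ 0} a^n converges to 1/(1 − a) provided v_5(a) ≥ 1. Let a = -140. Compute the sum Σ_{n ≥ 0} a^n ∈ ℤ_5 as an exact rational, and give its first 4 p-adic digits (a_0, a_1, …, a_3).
Σ a^n = 1/(1 − a) = 1/141;  first 4 digits = (1, 2, 3, 3)

v_5(a) = 1 ≥ 1, so the series converges in ℤ_5 to 1/(1 − a) = 1/(1 − (-140)) = 1/141. Expand this rational in ℤ_5: compute digits iteratively via d_i = x_i mod 5, x_{i+1} = (x_i − d_i)/5. The first 4 digits are (1, 2, 3, 3).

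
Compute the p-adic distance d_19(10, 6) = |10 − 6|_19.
d_19(10, 6) = 1

Step 1 — x − y = 10 − 6 = 4. Step 2 — v_19(4) = 0 (factor: 4 = (19^0 · 4); the sign does not affect v_p). Step 3 — |x − y|_19 = 19^{0} = 1.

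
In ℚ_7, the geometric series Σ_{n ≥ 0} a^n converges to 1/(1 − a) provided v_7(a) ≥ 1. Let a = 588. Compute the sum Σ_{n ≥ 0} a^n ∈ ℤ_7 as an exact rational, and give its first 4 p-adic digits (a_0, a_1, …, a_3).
Σ a^n = 1/(1 − a) = -1/587;  first 4 digits = (1, 0, 5, 1)

v_7(a) = 2 ≥ 1, so the series converges in ℤ_7 to 1/(1 − a) = 1/(1 − 588) = -1/587. Expand this rational in ℤ_7: compute digits iteratively via d_i = x_i mod 7, x_{i+1} = (x_i − d_i)/7. The first 4 digits are (1, 0, 5, 1).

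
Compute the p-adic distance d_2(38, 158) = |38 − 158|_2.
d_2(38, 158) = 1/8

Step 1 — x − y = 38 − 158 = -120. Step 2 — v_2(-120) = 3 (factor: -120 = −(2^3 · 15); the sign does not affect v_p). Step 3 — |x − y|_2 = 2^{-3} = 1/8.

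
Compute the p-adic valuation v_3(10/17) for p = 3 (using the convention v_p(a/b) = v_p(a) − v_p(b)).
v_3(10/17) = 0

Factor powers of 3 from the numerator and denominator of the reduced fraction: 10 = 3^0 · 10 and 17 = 3^0 · 17. Apply v_p(a/b) = v_p(a) − v_p(b): v_3(10/17) = 0 − 0 = 0.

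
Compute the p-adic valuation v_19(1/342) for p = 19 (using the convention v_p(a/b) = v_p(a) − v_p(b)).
v_19(1/342) = -1

Factor powers of 19 from the numerator and denominator of the reduced fraction: 1 = 19^0 · 1 and 342 = 19^1 · 18. Apply v_p(a/b) = v_p(a) − v_p(b): v_19(1/342) = 0 − 1 = -1.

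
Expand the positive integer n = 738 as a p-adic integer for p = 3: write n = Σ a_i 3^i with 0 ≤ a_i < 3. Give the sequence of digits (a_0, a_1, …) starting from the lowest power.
(a_0, a_1, …) = (0, 0, 1, 0, 0, 0, 1)

Repeated division by 3 gives the digits low-to-high: 738 = 1·3^2 + 1·3^6. Digit sequence: (0, 0, 1, 0, 0, 0, 1).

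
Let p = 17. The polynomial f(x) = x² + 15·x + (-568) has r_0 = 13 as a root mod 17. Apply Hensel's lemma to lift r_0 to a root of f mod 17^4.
r_3 = 19818 (mod 83521)

Hensel: r_{i+1} = r_i − f(r_i)·(f′(r_i))^{-1} mod 17^{i+2}, f′(x) = 2x + 15. Iterate:
  r_0 = 13 (mod 17)
  r_1 = 166 (mod 289)
  r_2 = 166 (mod 4913)
  r_3 = 19818 (mod 83521)
Final: r = 19818 satisfies f(r) ≡ 0 mod 17^4.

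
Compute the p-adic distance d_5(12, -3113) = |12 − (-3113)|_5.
d_5(12, -3113) = 1/3125

Step 1 — x − y = 12 − (-3113) = 3125. Step 2 — v_5(3125) = 5 (factor: 3125 = (5^5 · 1); the sign does not affect v_p). Step 3 — |x − y|_5 = 5^{-5} = 1/3125.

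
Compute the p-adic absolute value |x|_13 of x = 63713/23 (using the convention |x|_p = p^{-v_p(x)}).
|63713/23|_13 = 1/2197

Step 1 — compute v_13(x) by factoring powers of 13 out of the numerator and denominator: v_13(63713/23) = 3. Step 2 — apply |x|_p = p^{-v_p(x)} = 13^{-3} = 1/2197.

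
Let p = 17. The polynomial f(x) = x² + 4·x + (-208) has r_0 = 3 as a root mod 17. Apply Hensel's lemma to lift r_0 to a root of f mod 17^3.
r_2 = 3981 (mod 4913)

Hensel: r_{i+1} = r_i − f(r_i)·(f′(r_i))^{-1} mod 17^{i+2}, f′(x) = 2x + 4. Iterate:
  r_0 = 3 (mod 17)
  r_1 = 224 (mod 289)
  r_2 = 3981 (mod 4913)
Final: r = 3981 satisfies f(r) ≡ 0 mod 17^3.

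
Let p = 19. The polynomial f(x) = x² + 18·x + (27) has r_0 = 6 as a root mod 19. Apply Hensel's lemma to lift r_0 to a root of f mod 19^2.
r_1 = 253 (mod 361)

Hensel: r_{i+1} = r_i − f(r_i)·(f′(r_i))^{-1} mod 19^{i+2}, f′(x) = 2x + 18. Iterate:
  r_0 = 6 (mod 19)
  r_1 = 253 (mod 361)
Final: r = 253 satisfies f(r) ≡ 0 mod 19^2.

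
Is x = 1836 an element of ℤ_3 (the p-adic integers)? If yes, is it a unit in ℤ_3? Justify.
x ∈ ℤ_3 but not a unit; v_3(x) = 3 > 0

ℤ_3 = {x ∈ ℚ_3 : v_3(x) ≥ 0} and ℤ_3^× = {x ∈ ℤ_3 : v_3(x) = 0}. Here v_3(1836) = v_3(num) − v_3(den) = 3; compare against these criteria.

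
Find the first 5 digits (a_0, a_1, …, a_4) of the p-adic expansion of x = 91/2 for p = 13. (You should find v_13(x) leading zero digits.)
(a_0, …, a_4) = (0, 10, 6, 6, 6)

v_13(91/2) = 1, so a_0 = ... = a_0 = 0. Factor out: x = 13^1 · u with u = 7/2 a unit in ℤ_13. Expand u iteratively via a_{v+i} = u_i mod 13, u_{i+1} = (u_i − a_{v+i})/13:
  u_0 = 7/2;  a_1 = 10;  u_1 = (u_0 − 10)/13 = -1/2
  u_1 = -1/2;  a_2 = 6;  u_2 = (u_1 − 6)/13 = -1/2
  u_2 = -1/2;  a_3 = 6;  u_3 = (u_2 − 6)/13 = -1/2
  u_3 = -1/2;  a_4 = 6;  u_4 = (u_3 − 6)/13 = -1/2
Digits: (0, 10, 6, 6, 6).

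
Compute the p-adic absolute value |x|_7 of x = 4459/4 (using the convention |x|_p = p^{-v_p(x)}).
|4459/4|_7 = 1/343

Step 1 — compute v_7(x) by factoring powers of 7 out of the numerator and denominator: v_7(4459/4) = 3. Step 2 — apply |x|_p = p^{-v_p(x)} = 7^{-3} = 1/343.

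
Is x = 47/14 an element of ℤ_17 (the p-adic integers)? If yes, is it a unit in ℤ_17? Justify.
x ∈ ℤ_17^× (unit); v_17(x) = 0

ℤ_17 = {x ∈ ℚ_17 : v_17(x) ≥ 0} and ℤ_17^× = {x ∈ ℤ_17 : v_17(x) = 0}. Here v_17(47/14) = v_17(num) − v_17(den) = 0; compare against these criteria.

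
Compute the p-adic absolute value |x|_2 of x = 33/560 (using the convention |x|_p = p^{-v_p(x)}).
|33/560|_2 = 16

Step 1 — compute v_2(x) by factoring powers of 2 out of the numerator and denominator: v_2(33/560) = -4. Step 2 — apply |x|_p = p^{-v_p(x)} = 2^{4} = 16.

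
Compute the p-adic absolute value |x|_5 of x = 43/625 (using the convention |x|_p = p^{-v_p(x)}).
|43/625|_5 = 625

Step 1 — compute v_5(x) by factoring powers of 5 out of the numerator and denominator: v_5(43/625) = -4. Step 2 — apply |x|_p = p^{-v_p(x)} = 5^{4} = 625.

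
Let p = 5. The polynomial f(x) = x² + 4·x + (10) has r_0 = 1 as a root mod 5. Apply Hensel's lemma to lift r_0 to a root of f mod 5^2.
r_1 = 11 (mod 25)

Hensel: r_{i+1} = r_i − f(r_i)·(f′(r_i))^{-1} mod 5^{i+2}, f′(x) = 2x + 4. Iterate:
  r_0 = 1 (mod 5)
  r_1 = 11 (mod 25)
Final: r = 11 satisfies f(r) ≡ 0 mod 5^2.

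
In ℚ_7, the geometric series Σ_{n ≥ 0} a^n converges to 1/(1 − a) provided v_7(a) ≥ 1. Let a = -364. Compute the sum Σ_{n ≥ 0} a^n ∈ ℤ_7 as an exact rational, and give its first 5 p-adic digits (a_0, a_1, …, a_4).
Σ a^n = 1/(1 − a) = 1/365;  first 5 digits = (1, 4, 1, 1, 6)

v_7(a) = 1 ≥ 1, so the series converges in ℤ_7 to 1/(1 − a) = 1/(1 − (-364)) = 1/365. Expand this rational in ℤ_7: compute digits iteratively via d_i = x_i mod 7, x_{i+1} = (x_i − d_i)/7. The first 5 digits are (1, 4, 1, 1, 6).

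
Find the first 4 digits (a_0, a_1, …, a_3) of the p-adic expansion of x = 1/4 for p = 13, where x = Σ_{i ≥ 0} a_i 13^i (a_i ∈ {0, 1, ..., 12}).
(a_0, …, a_3) = (10, 9, 9, 9)

v_13(1/4) = 0 (numerator and denominator both coprime to 13), so x ∈ ℤ_13^×. Compute digits iteratively via a_i = x_i mod 13, x_{i+1} = (x_i − a_i)/13, with x_0 = x:
  x_0 = 1/4;  a_0 = 10;  x_1 = (x_0 − 10)/13 = -3/4
  x_1 = -3/4;  a_1 = 9;  x_2 = (x_1 − 9)/13 = -3/4
  x_2 = -3/4;  a_2 = 9;  x_3 = (x_2 − 9)/13 = -3/4
  x_3 = -3/4;  a_3 = 9;  x_4 = (x_3 − 9)/13 = -3/4
Digits: (10, 9, 9, 9).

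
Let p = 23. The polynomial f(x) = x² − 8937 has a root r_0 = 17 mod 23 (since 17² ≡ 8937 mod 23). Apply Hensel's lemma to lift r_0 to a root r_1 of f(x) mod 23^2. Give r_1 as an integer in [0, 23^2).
r_1 = 178 (mod 529)

Hensel's recurrence: r_{i+1} = r_i − f(r_i)·(f′(r_i))^{-1} mod 23^{i+2}, with f′(x) = 2x. Iterate:
  r_0 = 17 (mod 23)
  r_1 = 178 (mod 529)
Final: r_1 = 178, and one checks f(r_1) ≡ 0 mod 23^2.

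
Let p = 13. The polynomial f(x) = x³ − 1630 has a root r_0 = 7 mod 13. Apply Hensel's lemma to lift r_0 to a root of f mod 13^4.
r_3 = 17271 (mod 28561)

Hensel: r_{i+1} = r_i − f(r_i)/f′(r_i) mod 13^{i+2}, where f′(x) = 3x². Iterate:
  r_0 = 7 (mod 13)
  r_1 = 33 (mod 169)
  r_2 = 1892 (mod 2197)
  r_3 = 17271 (mod 28561)
Final: r = 17271 with f(r) ≡ 0 mod 13^4.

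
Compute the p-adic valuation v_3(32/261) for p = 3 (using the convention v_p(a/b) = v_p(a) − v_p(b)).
v_3(32/261) = -2

Factor powers of 3 from the numerator and denominator of the reduced fraction: 32 = 3^0 · 32 and 261 = 3^2 · 29. Apply v_p(a/b) = v_p(a) − v_p(b): v_3(32/261) = 0 − 2 = -2.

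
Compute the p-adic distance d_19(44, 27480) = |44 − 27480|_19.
d_19(44, 27480) = 1/6859

Step 1 — x − y = 44 − 27480 = -27436. Step 2 — v_19(-27436) = 3 (factor: -27436 = −(19^3 · 4); the sign does not affect v_p). Step 3 — |x − y|_19 = 19^{-3} = 1/6859.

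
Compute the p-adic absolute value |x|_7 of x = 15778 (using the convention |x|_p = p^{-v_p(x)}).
|15778|_7 = 1/343

Step 1 — compute v_7(x) by factoring powers of 7 out of the numerator and denominator: v_7(15778) = 3. Step 2 — apply |x|_p = p^{-v_p(x)} = 7^{-3} = 1/343.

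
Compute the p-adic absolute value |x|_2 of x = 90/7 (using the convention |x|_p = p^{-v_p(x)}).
|90/7|_2 = 1/2

Step 1 — compute v_2(x) by factoring powers of 2 out of the numerator and denominator: v_2(90/7) = 1. Step 2 — apply |x|_p = p^{-v_p(x)} = 2^{-1} = 1/2.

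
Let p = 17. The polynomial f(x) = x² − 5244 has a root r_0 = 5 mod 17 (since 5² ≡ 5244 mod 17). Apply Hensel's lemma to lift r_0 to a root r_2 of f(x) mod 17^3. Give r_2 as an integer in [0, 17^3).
r_2 = 787 (mod 4913)

Hensel's recurrence: r_{i+1} = r_i − f(r_i)·(f′(r_i))^{-1} mod 17^{i+2}, with f′(x) = 2x. Iterate:
  r_0 = 5 (mod 17)
  r_1 = 209 (mod 289)
  r_2 = 787 (mod 4913)
Final: r_2 = 787, and one checks f(r_2) ≡ 0 mod 17^3.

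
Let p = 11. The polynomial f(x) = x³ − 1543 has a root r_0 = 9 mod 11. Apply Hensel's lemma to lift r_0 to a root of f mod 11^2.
r_1 = 97 (mod 121)

Hensel: r_{i+1} = r_i − f(r_i)/f′(r_i) mod 11^{i+2}, where f′(x) = 3x². Iterate:
  r_0 = 9 (mod 11)
  r_1 = 97 (mod 121)
Final: r = 97 with f(r) ≡ 0 mod 11^2.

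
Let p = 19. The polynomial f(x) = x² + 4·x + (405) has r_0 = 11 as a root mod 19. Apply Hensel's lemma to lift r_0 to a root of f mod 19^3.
r_2 = 1683 (mod 6859)

Hensel: r_{i+1} = r_i − f(r_i)·(f′(r_i))^{-1} mod 19^{i+2}, f′(x) = 2x + 4. Iterate:
  r_0 = 11 (mod 19)
  r_1 = 239 (mod 361)
  r_2 = 1683 (mod 6859)
Final: r = 1683 satisfies f(r) ≡ 0 mod 19^3.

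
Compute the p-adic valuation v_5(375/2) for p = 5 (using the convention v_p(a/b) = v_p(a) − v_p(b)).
v_5(375/2) = 3

Factor powers of 5 from the numerator and denominator of the reduced fraction: 375 = 5^3 · 3 and 2 = 5^0 · 2. Apply v_p(a/b) = v_p(a) − v_p(b): v_5(375/2) = 3 − 0 = 3.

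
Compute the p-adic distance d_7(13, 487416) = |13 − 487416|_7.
d_7(13, 487416) = 1/16807

Step 1 — x − y = 13 − 487416 = -487403. Step 2 — v_7(-487403) = 5 (factor: -487403 = −(7^5 · 29); the sign does not affect v_p). Step 3 — |x − y|_7 = 7^{-5} = 1/16807.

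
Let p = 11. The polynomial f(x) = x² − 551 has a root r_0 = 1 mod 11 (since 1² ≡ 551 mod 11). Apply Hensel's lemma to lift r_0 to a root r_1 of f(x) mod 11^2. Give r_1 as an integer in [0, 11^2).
r_1 = 34 (mod 121)

Hensel's recurrence: r_{i+1} = r_i − f(r_i)·(f′(r_i))^{-1} mod 11^{i+2}, with f′(x) = 2x. Iterate:
  r_0 = 1 (mod 11)
  r_1 = 34 (mod 121)
Final: r_1 = 34, and one checks f(r_1) ≡ 0 mod 11^2.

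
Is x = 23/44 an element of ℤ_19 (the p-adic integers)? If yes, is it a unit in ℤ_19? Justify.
x ∈ ℤ_19^× (unit); v_19(x) = 0

ℤ_19 = {x ∈ ℚ_19 : v_19(x) ≥ 0} and ℤ_19^× = {x ∈ ℤ_19 : v_19(x) = 0}. Here v_19(23/44) = v_19(num) − v_19(den) = 0; compare against these criteria.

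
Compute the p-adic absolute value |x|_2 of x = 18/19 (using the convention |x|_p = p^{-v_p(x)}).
|18/19|_2 = 1/2

Step 1 — compute v_2(x) by factoring powers of 2 out of the numerator and denominator: v_2(18/19) = 1. Step 2 — apply |x|_p = p^{-v_p(x)} = 2^{-1} = 1/2.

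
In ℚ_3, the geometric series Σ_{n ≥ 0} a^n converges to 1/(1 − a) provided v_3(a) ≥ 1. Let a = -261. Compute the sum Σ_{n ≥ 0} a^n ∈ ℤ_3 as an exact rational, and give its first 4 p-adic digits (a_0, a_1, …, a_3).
Σ a^n = 1/(1 − a) = 1/262;  first 4 digits = (1, 0, 1, 2)

v_3(a) = 2 ≥ 1, so the series converges in ℤ_3 to 1/(1 − a) = 1/(1 − (-261)) = 1/262. Expand this rational in ℤ_3: compute digits iteratively via d_i = x_i mod 3, x_{i+1} = (x_i − d_i)/3. The first 4 digits are (1, 0, 1, 2).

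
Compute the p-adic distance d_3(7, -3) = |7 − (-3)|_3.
d_3(7, -3) = 1

Step 1 — x − y = 7 − (-3) = 10. Step 2 — v_3(10) = 0 (factor: 10 = (3^0 · 10); the sign does not affect v_p). Step 3 — |x − y|_3 = 3^{0} = 1.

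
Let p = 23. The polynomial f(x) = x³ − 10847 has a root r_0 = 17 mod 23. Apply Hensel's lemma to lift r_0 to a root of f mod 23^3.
r_2 = 4157 (mod 12167)

Hensel: r_{i+1} = r_i − f(r_i)/f′(r_i) mod 23^{i+2}, where f′(x) = 3x². Iterate:
  r_0 = 17 (mod 23)
  r_1 = 454 (mod 529)
  r_2 = 4157 (mod 12167)
Final: r = 4157 with f(r) ≡ 0 mod 23^3.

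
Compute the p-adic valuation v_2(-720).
v_2(-720) = 4

v_2(n) is the largest exponent k such that 2^k divides n. Factor out: -720 = -2^4 · 45. (Sign doesn't affect v_p.) So v_2(-720) = 4.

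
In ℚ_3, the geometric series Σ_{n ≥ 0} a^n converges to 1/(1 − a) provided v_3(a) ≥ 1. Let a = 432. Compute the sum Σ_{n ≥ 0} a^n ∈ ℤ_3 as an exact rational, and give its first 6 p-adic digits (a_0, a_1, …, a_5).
Σ a^n = 1/(1 − a) = -1/431;  first 6 digits = (1, 0, 0, 1, 2, 1)

v_3(a) = 3 ≥ 1, so the series converges in ℤ_3 to 1/(1 − a) = 1/(1 − 432) = -1/431. Expand this rational in ℤ_3: compute digits iteratively via d_i = x_i mod 3, x_{i+1} = (x_i − d_i)/3. The first 6 digits are (1, 0, 0, 1, 2, 1).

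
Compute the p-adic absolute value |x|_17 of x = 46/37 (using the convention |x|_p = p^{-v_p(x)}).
|46/37|_17 = 1

Step 1 — compute v_17(x) by factoring powers of 17 out of the numerator and denominator: v_17(46/37) = 0. Step 2 — apply |x|_p = p^{-v_p(x)} = 17^{0} = 1.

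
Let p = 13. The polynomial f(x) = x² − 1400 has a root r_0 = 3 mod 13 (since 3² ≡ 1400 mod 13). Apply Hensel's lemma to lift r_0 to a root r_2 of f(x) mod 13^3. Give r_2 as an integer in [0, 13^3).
r_2 = 1784 (mod 2197)

Hensel's recurrence: r_{i+1} = r_i − f(r_i)·(f′(r_i))^{-1} mod 13^{i+2}, with f′(x) = 2x. Iterate:
  r_0 = 3 (mod 13)
  r_1 = 94 (mod 169)
  r_2 = 1784 (mod 2197)
Final: r_2 = 1784, and one checks f(r_2) ≡ 0 mod 13^3.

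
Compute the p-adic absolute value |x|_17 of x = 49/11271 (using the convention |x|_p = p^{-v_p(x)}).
|49/11271|_17 = 289

Step 1 — compute v_17(x) by factoring powers of 17 out of the numerator and denominator: v_17(49/11271) = -2. Step 2 — apply |x|_p = p^{-v_p(x)} = 17^{2} = 289.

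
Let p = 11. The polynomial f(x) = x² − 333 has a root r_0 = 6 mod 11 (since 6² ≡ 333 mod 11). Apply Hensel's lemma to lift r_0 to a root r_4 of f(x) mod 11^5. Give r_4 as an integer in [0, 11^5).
r_4 = 40596 (mod 161051)

Hensel's recurrence: r_{i+1} = r_i − f(r_i)·(f′(r_i))^{-1} mod 11^{i+2}, with f′(x) = 2x. Iterate:
  r_0 = 6 (mod 11)
  r_1 = 61 (mod 121)
  r_2 = 666 (mod 1331)
  r_3 = 11314 (mod 14641)
  r_4 = 40596 (mod 161051)
Final: r_4 = 40596, and one checks f(r_4) ≡ 0 mod 11^5.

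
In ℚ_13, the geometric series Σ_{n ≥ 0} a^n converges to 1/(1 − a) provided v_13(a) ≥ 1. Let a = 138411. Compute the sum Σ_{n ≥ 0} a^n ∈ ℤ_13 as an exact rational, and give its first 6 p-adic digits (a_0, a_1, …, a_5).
Σ a^n = 1/(1 − a) = -1/138410;  first 6 digits = (1, 0, 0, 11, 4, 0)

v_13(a) = 3 ≥ 1, so the series converges in ℤ_13 to 1/(1 − a) = 1/(1 − 138411) = -1/138410. Expand this rational in ℤ_13: compute digits iteratively via d_i = x_i mod 13, x_{i+1} = (x_i − d_i)/13. The first 6 digits are (1, 0, 0, 11, 4, 0).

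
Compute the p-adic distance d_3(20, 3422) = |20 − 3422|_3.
d_3(20, 3422) = 1/243

Step 1 — x − y = 20 − 3422 = -3402. Step 2 — v_3(-3402) = 5 (factor: -3402 = −(3^5 · 14); the sign does not affect v_p). Step 3 — |x − y|_3 = 3^{-5} = 1/243.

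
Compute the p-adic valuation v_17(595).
v_17(595) = 1

v_17(n) is the largest exponent k such that 17^k divides n. Factor out: 595 = 17^1 · 35. (Sign doesn't affect v_p.) So v_17(595) = 1.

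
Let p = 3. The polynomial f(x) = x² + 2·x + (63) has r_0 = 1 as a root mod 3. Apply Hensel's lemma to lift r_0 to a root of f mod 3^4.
r_3 = 70 (mod 81)

Hensel: r_{i+1} = r_i − f(r_i)·(f′(r_i))^{-1} mod 3^{i+2}, f′(x) = 2x + 2. Iterate:
  r_0 = 1 (mod 3)
  r_1 = 7 (mod 9)
  r_2 = 16 (mod 27)
  r_3 = 70 (mod 81)
Final: r = 70 satisfies f(r) ≡ 0 mod 3^4.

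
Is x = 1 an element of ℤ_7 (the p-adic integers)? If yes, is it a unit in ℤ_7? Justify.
x ∈ ℤ_7^× (unit); v_7(x) = 0

ℤ_7 = {x ∈ ℚ_7 : v_7(x) ≥ 0} and ℤ_7^× = {x ∈ ℤ_7 : v_7(x) = 0}. Here v_7(1) = v_7(num) − v_7(den) = 0; compare against these criteria.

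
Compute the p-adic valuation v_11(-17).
v_11(-17) = 0

v_11(n) is the largest exponent k such that 11^k divides n. Factor out: -17 = -11^0 · 17. (Sign doesn't affect v_p.) So v_11(-17) = 0.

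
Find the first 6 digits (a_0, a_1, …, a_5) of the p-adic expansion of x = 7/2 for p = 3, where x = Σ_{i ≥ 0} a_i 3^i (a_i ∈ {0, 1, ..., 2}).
(a_0, …, a_5) = (2, 2, 1, 1, 1, 1)

v_3(7/2) = 0 (numerator and denominator both coprime to 3), so x ∈ ℤ_3^×. Compute digits iteratively via a_i = x_i mod 3, x_{i+1} = (x_i − a_i)/3, with x_0 = x:
  x_0 = 7/2;  a_0 = 2;  x_1 = (x_0 − 2)/3 = 1/2
  x_1 = 1/2;  a_1 = 2;  x_2 = (x_1 − 2)/3 = -1/2
  x_2 = -1/2;  a_2 = 1;  x_3 = (x_2 − 1)/3 = -1/2
  x_3 = -1/2;  a_3 = 1;  x_4 = (x_3 − 1)/3 = -1/2
  x_4 = -1/2;  a_4 = 1;  x_5 = (x_4 − 1)/3 = -1/2
  x_5 = -1/2;  a_5 = 1;  x_6 = (x_5 − 1)/3 = -1/2
Digits: (2, 2, 1, 1, 1, 1).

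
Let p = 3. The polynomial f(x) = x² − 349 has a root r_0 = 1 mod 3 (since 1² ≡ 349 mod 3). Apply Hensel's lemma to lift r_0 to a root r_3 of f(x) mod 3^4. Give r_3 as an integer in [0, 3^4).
r_3 = 76 (mod 81)

Hensel's recurrence: r_{i+1} = r_i − f(r_i)·(f′(r_i))^{-1} mod 3^{i+2}, with f′(x) = 2x. Iterate:
  r_0 = 1 (mod 3)
  r_1 = 4 (mod 9)
  r_2 = 22 (mod 27)
  r_3 = 76 (mod 81)
Final: r_3 = 76, and one checks f(r_3) ≡ 0 mod 3^4.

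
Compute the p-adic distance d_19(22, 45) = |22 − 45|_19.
d_19(22, 45) = 1

Step 1 — x − y = 22 − 45 = -23. Step 2 — v_19(-23) = 0 (factor: -23 = −(19^0 · 23); the sign does not affect v_p). Step 3 — |x − y|_19 = 19^{0} = 1.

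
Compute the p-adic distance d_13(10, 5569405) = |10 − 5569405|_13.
d_13(10, 5569405) = 1/371293

Step 1 — x − y = 10 − 5569405 = -5569395. Step 2 — v_13(-5569395) = 5 (factor: -5569395 = −(13^5 · 15); the sign does not affect v_p). Step 3 — |x − y|_13 = 13^{-5} = 1/371293.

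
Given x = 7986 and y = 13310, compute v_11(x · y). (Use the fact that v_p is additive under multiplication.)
v_11(106293660) = 6

v_p(x) = 3 (factor: 7986 = 11^3 · 6); v_p(y) = 3 (factor: 13310 = 11^3 · 10). Additivity: v_p(xy) = v_p(x) + v_p(y) = 3 + 3 = 6. (Direct check: xy = 106293660 = 11^6 · (60).)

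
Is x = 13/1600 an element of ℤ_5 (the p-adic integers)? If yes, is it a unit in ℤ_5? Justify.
x ∉ ℤ_5 (v_5(x) = -2 < 0)

ℤ_5 = {x ∈ ℚ_5 : v_5(x) ≥ 0} and ℤ_5^× = {x ∈ ℤ_5 : v_5(x) = 0}. Here v_5(13/1600) = v_5(num) − v_5(den) = -2; compare against these criteria.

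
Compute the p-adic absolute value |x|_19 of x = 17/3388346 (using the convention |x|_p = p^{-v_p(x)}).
|17/3388346|_19 = 130321

Step 1 — compute v_19(x) by factoring powers of 19 out of the numerator and denominator: v_19(17/3388346) = -4. Step 2 — apply |x|_p = p^{-v_p(x)} = 19^{4} = 130321.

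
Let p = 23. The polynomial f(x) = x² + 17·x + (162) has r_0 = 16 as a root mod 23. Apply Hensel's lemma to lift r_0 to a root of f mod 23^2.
r_1 = 315 (mod 529)

Hensel: r_{i+1} = r_i − f(r_i)·(f′(r_i))^{-1} mod 23^{i+2}, f′(x) = 2x + 17. Iterate:
  r_0 = 16 (mod 23)
  r_1 = 315 (mod 529)
Final: r = 315 satisfies f(r) ≡ 0 mod 23^2.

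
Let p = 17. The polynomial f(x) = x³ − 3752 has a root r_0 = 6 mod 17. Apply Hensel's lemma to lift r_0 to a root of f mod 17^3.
r_2 = 1655 (mod 4913)

Hensel: r_{i+1} = r_i − f(r_i)/f′(r_i) mod 17^{i+2}, where f′(x) = 3x². Iterate:
  r_0 = 6 (mod 17)
  r_1 = 210 (mod 289)
  r_2 = 1655 (mod 4913)
Final: r = 1655 with f(r) ≡ 0 mod 17^3.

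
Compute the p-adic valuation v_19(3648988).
v_19(3648988) = 4

v_19(n) is the largest exponent k such that 19^k divides n. Factor out: 3648988 = 19^4 · 28. (Sign doesn't affect v_p.) So v_19(3648988) = 4.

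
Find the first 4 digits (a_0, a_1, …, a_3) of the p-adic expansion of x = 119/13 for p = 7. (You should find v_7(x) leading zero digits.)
(a_0, …, a_3) = (0, 4, 5, 3)

v_7(119/13) = 1, so a_0 = ... = a_0 = 0. Factor out: x = 7^1 · u with u = 17/13 a unit in ℤ_7. Expand u iteratively via a_{v+i} = u_i mod 7, u_{i+1} = (u_i − a_{v+i})/7:
  u_0 = 17/13;  a_1 = 4;  u_1 = (u_0 − 4)/7 = -5/13
  u_1 = -5/13;  a_2 = 5;  u_2 = (u_1 − 5)/7 = -10/13
  u_2 = -10/13;  a_3 = 3;  u_3 = (u_2 − 3)/7 = -7/13
Digits: (0, 4, 5, 3).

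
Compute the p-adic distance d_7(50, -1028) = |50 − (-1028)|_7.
d_7(50, -1028) = 1/49

Step 1 — x − y = 50 − (-1028) = 1078. Step 2 — v_7(1078) = 2 (factor: 1078 = (7^2 · 22); the sign does not affect v_p). Step 3 — |x − y|_7 = 7^{-2} = 1/49.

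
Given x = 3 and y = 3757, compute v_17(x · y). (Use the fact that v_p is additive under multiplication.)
v_17(11271) = 2

v_p(x) = 0 (factor: 3 = 17^0 · 3); v_p(y) = 2 (factor: 3757 = 17^2 · 13). Additivity: v_p(xy) = v_p(x) + v_p(y) = 0 + 2 = 2. (Direct check: xy = 11271 = 17^2 · (39).)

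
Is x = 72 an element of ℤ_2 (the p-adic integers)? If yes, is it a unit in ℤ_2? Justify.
x ∈ ℤ_2 but not a unit; v_2(x) = 3 > 0

ℤ_2 = {x ∈ ℚ_2 : v_2(x) ≥ 0} and ℤ_2^× = {x ∈ ℤ_2 : v_2(x) = 0}. Here v_2(72) = v_2(num) − v_2(den) = 3; compare against these criteria.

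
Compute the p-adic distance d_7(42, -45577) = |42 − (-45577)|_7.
d_7(42, -45577) = 1/2401

Step 1 — x − y = 42 − (-45577) = 45619. Step 2 — v_7(45619) = 4 (factor: 45619 = (7^4 · 19); the sign does not affect v_p). Step 3 — |x − y|_7 = 7^{-4} = 1/2401.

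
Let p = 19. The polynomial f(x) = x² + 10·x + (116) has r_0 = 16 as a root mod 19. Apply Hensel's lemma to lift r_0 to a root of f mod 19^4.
r_3 = 12157 (mod 130321)

Hensel: r_{i+1} = r_i − f(r_i)·(f′(r_i))^{-1} mod 19^{i+2}, f′(x) = 2x + 10. Iterate:
  r_0 = 16 (mod 19)
  r_1 = 244 (mod 361)
  r_2 = 5298 (mod 6859)
  r_3 = 12157 (mod 130321)
Final: r = 12157 satisfies f(r) ≡ 0 mod 19^4.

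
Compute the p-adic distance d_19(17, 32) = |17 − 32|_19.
d_19(17, 32) = 1

Step 1 — x − y = 17 − 32 = -15. Step 2 — v_19(-15) = 0 (factor: -15 = −(19^0 · 15); the sign does not affect v_p). Step 3 — |x − y|_19 = 19^{0} = 1.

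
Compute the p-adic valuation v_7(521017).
v_7(521017) = 5

v_7(n) is the largest exponent k such that 7^k divides n. Factor out: 521017 = 7^5 · 31. (Sign doesn't affect v_p.) So v_7(521017) = 5.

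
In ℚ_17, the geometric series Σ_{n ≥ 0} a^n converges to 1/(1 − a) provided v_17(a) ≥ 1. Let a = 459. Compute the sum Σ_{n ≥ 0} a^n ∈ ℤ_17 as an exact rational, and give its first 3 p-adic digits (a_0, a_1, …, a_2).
Σ a^n = 1/(1 − a) = -1/458;  first 3 digits = (1, 10, 16)

v_17(a) = 1 ≥ 1, so the series converges in ℤ_17 to 1/(1 − a) = 1/(1 − 459) = -1/458. Expand this rational in ℤ_17: compute digits iteratively via d_i = x_i mod 17, x_{i+1} = (x_i − d_i)/17. The first 3 digits are (1, 10, 16).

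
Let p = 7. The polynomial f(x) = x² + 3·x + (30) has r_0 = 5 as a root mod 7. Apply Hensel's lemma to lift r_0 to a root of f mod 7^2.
r_1 = 26 (mod 49)

Hensel: r_{i+1} = r_i − f(r_i)·(f′(r_i))^{-1} mod 7^{i+2}, f′(x) = 2x + 3. Iterate:
  r_0 = 5 (mod 7)
  r_1 = 26 (mod 49)
Final: r = 26 satisfies f(r) ≡ 0 mod 7^2.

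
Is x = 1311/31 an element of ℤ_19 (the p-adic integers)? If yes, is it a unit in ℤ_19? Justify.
x ∈ ℤ_19 but not a unit; v_19(x) = 1 > 0

ℤ_19 = {x ∈ ℚ_19 : v_19(x) ≥ 0} and ℤ_19^× = {x ∈ ℤ_19 : v_19(x) = 0}. Here v_19(1311/31) = v_19(num) − v_19(den) = 1; compare against these criteria.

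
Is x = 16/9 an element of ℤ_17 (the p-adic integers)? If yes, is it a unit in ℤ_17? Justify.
x ∈ ℤ_17^× (unit); v_17(x) = 0

ℤ_17 = {x ∈ ℚ_17 : v_17(x) ≥ 0} and ℤ_17^× = {x ∈ ℤ_17 : v_17(x) = 0}. Here v_17(16/9) = v_17(num) − v_17(den) = 0; compare against these criteria.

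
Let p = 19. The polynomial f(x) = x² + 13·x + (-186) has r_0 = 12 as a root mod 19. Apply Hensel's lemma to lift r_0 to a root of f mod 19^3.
r_2 = 3736 (mod 6859)

Hensel: r_{i+1} = r_i − f(r_i)·(f′(r_i))^{-1} mod 19^{i+2}, f′(x) = 2x + 13. Iterate:
  r_0 = 12 (mod 19)
  r_1 = 126 (mod 361)
  r_2 = 3736 (mod 6859)
Final: r = 3736 satisfies f(r) ≡ 0 mod 19^3.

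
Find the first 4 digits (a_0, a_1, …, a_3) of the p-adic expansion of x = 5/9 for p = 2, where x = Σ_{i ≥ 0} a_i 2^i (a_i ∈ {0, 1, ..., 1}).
(a_0, …, a_3) = (1, 0, 1, 1)

v_2(5/9) = 0 (numerator and denominator both coprime to 2), so x ∈ ℤ_2^×. Compute digits iteratively via a_i = x_i mod 2, x_{i+1} = (x_i − a_i)/2, with x_0 = x:
  x_0 = 5/9;  a_0 = 1;  x_1 = (x_0 − 1)/2 = -2/9
  x_1 = -2/9;  a_1 = 0;  x_2 = (x_1 − 0)/2 = -1/9
  x_2 = -1/9;  a_2 = 1;  x_3 = (x_2 − 1)/2 = -5/9
  x_3 = -5/9;  a_3 = 1;  x_4 = (x_3 − 1)/2 = -7/9
Digits: (1, 0, 1, 1).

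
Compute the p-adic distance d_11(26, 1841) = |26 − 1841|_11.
d_11(26, 1841) = 1/121

Step 1 — x − y = 26 − 1841 = -1815. Step 2 — v_11(-1815) = 2 (factor: -1815 = −(11^2 · 15); the sign does not affect v_p). Step 3 — |x − y|_11 = 11^{-2} = 1/121.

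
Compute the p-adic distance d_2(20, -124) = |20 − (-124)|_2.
d_2(20, -124) = 1/16

Step 1 — x − y = 20 − (-124) = 144. Step 2 — v_2(144) = 4 (factor: 144 = (2^4 · 9); the sign does not affect v_p). Step 3 — |x − y|_2 = 2^{-4} = 1/16.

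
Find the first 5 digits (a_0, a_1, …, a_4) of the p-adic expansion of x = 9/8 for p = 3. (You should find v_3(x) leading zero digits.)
(a_0, …, a_4) = (0, 0, 2, 2, 1)

v_3(9/8) = 2, so a_0 = ... = a_1 = 0. Factor out: x = 3^2 · u with u = 1/8 a unit in ℤ_3. Expand u iteratively via a_{v+i} = u_i mod 3, u_{i+1} = (u_i − a_{v+i})/3:
  u_0 = 1/8;  a_2 = 2;  u_1 = (u_0 − 2)/3 = -5/8
  u_1 = -5/8;  a_3 = 2;  u_2 = (u_1 − 2)/3 = -7/8
  u_2 = -7/8;  a_4 = 1;  u_3 = (u_2 − 1)/3 = -5/8
Digits: (0, 0, 2, 2, 1).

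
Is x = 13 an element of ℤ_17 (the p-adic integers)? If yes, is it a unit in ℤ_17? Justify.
x ∈ ℤ_17^× (unit); v_17(x) = 0

ℤ_17 = {x ∈ ℚ_17 : v_17(x) ≥ 0} and ℤ_17^× = {x ∈ ℤ_17 : v_17(x) = 0}. Here v_17(13) = v_17(num) − v_17(den) = 0; compare against these criteria.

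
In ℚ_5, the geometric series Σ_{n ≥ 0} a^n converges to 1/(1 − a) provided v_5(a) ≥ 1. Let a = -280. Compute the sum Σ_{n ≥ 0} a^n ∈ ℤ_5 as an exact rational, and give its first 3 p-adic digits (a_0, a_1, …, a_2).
Σ a^n = 1/(1 − a) = 1/281;  first 3 digits = (1, 4, 4)

v_5(a) = 1 ≥ 1, so the series converges in ℤ_5 to 1/(1 − a) = 1/(1 − (-280)) = 1/281. Expand this rational in ℤ_5: compute digits iteratively via d_i = x_i mod 5, x_{i+1} = (x_i − d_i)/5. The first 3 digits are (1, 4, 4).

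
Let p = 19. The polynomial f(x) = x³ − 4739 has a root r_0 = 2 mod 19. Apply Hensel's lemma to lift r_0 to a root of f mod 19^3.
r_2 = 3916 (mod 6859)

Hensel: r_{i+1} = r_i − f(r_i)/f′(r_i) mod 19^{i+2}, where f′(x) = 3x². Iterate:
  r_0 = 2 (mod 19)
  r_1 = 306 (mod 361)
  r_2 = 3916 (mod 6859)
Final: r = 3916 with f(r) ≡ 0 mod 19^3.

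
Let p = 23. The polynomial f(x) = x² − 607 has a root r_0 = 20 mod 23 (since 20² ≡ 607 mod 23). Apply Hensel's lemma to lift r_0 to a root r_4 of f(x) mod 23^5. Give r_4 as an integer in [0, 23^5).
r_4 = 5357962 (mod 6436343)

Hensel's recurrence: r_{i+1} = r_i − f(r_i)·(f′(r_i))^{-1} mod 23^{i+2}, with f′(x) = 2x. Iterate:
  r_0 = 20 (mod 23)
  r_1 = 250 (mod 529)
  r_2 = 4482 (mod 12167)
  r_3 = 40983 (mod 279841)
  r_4 = 5357962 (mod 6436343)
Final: r_4 = 5357962, and one checks f(r_4) ≡ 0 mod 23^5.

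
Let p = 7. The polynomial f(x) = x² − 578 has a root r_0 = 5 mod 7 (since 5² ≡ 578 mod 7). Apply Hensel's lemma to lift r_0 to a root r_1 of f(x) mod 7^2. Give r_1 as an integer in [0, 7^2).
r_1 = 26 (mod 49)

Hensel's recurrence: r_{i+1} = r_i − f(r_i)·(f′(r_i))^{-1} mod 7^{i+2}, with f′(x) = 2x. Iterate:
  r_0 = 5 (mod 7)
  r_1 = 26 (mod 49)
Final: r_1 = 26, and one checks f(r_1) ≡ 0 mod 7^2.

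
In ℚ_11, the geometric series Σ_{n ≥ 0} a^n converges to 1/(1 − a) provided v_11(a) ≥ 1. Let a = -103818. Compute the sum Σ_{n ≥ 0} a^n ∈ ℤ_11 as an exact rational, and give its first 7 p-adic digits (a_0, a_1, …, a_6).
Σ a^n = 1/(1 − a) = 1/103819;  first 7 digits = (1, 0, 0, 10, 3, 10, 0)

v_11(a) = 3 ≥ 1, so the series converges in ℤ_11 to 1/(1 − a) = 1/(1 − (-103818)) = 1/103819. Expand this rational in ℤ_11: compute digits iteratively via d_i = x_i mod 11, x_{i+1} = (x_i − d_i)/11. The first 7 digits are (1, 0, 0, 10, 3, 10, 0).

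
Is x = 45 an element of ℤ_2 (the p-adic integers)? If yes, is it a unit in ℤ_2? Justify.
x ∈ ℤ_2^× (unit); v_2(x) = 0

ℤ_2 = {x ∈ ℚ_2 : v_2(x) ≥ 0} and ℤ_2^× = {x ∈ ℤ_2 : v_2(x) = 0}. Here v_2(45) = v_2(num) − v_2(den) = 0; compare against these criteria.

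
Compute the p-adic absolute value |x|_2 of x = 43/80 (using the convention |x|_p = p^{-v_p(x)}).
|43/80|_2 = 16

Step 1 — compute v_2(x) by factoring powers of 2 out of the numerator and denominator: v_2(43/80) = -4. Step 2 — apply |x|_p = p^{-v_p(x)} = 2^{4} = 16.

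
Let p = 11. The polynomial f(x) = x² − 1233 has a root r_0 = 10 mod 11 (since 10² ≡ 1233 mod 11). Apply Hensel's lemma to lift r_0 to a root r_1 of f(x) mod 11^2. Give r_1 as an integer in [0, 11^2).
r_1 = 109 (mod 121)

Hensel's recurrence: r_{i+1} = r_i − f(r_i)·(f′(r_i))^{-1} mod 11^{i+2}, with f′(x) = 2x. Iterate:
  r_0 = 10 (mod 11)
  r_1 = 109 (mod 121)
Final: r_1 = 109, and one checks f(r_1) ≡ 0 mod 11^2.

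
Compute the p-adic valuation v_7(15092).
v_7(15092) = 3

v_7(n) is the largest exponent k such that 7^k divides n. Factor out: 15092 = 7^3 · 44. (Sign doesn't affect v_p.) So v_7(15092) = 3.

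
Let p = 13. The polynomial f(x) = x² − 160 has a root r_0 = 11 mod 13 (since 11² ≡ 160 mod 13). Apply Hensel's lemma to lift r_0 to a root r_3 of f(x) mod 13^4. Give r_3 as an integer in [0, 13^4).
r_3 = 10775 (mod 28561)

Hensel's recurrence: r_{i+1} = r_i − f(r_i)·(f′(r_i))^{-1} mod 13^{i+2}, with f′(x) = 2x. Iterate:
  r_0 = 11 (mod 13)
  r_1 = 128 (mod 169)
  r_2 = 1987 (mod 2197)
  r_3 = 10775 (mod 28561)
Final: r_3 = 10775, and one checks f(r_3) ≡ 0 mod 13^4.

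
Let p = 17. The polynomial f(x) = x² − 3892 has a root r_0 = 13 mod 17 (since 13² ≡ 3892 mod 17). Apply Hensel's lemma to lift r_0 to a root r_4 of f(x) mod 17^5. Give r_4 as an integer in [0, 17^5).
r_4 = 969540 (mod 1419857)

Hensel's recurrence: r_{i+1} = r_i − f(r_i)·(f′(r_i))^{-1} mod 17^{i+2}, with f′(x) = 2x. Iterate:
  r_0 = 13 (mod 17)
  r_1 = 234 (mod 289)
  r_2 = 1679 (mod 4913)
  r_3 = 50809 (mod 83521)
  r_4 = 969540 (mod 1419857)
Final: r_4 = 969540, and one checks f(r_4) ≡ 0 mod 17^5.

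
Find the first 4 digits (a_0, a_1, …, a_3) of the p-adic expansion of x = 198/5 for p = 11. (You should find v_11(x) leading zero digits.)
(a_0, …, a_3) = (0, 8, 4, 4)

v_11(198/5) = 1, so a_0 = ... = a_0 = 0. Factor out: x = 11^1 · u with u = 18/5 a unit in ℤ_11. Expand u iteratively via a_{v+i} = u_i mod 11, u_{i+1} = (u_i − a_{v+i})/11:
  u_0 = 18/5;  a_1 = 8;  u_1 = (u_0 − 8)/11 = -2/5
  u_1 = -2/5;  a_2 = 4;  u_2 = (u_1 − 4)/11 = -2/5
  u_2 = -2/5;  a_3 = 4;  u_3 = (u_2 − 4)/11 = -2/5
Digits: (0, 8, 4, 4).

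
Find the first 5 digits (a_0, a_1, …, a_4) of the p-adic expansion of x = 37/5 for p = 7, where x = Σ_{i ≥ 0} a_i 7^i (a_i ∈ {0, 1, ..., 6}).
(a_0, …, a_4) = (6, 3, 1, 4, 5)

v_7(37/5) = 0 (numerator and denominator both coprime to 7), so x ∈ ℤ_7^×. Compute digits iteratively via a_i = x_i mod 7, x_{i+1} = (x_i − a_i)/7, with x_0 = x:
  x_0 = 37/5;  a_0 = 6;  x_1 = (x_0 − 6)/7 = 1/5
  x_1 = 1/5;  a_1 = 3;  x_2 = (x_1 − 3)/7 = -2/5
  x_2 = -2/5;  a_2 = 1;  x_3 = (x_2 − 1)/7 = -1/5
  x_3 = -1/5;  a_3 = 4;  x_4 = (x_3 − 4)/7 = -3/5
  x_4 = -3/5;  a_4 = 5;  x_5 = (x_4 − 5)/7 = -4/5
Digits: (6, 3, 1, 4, 5).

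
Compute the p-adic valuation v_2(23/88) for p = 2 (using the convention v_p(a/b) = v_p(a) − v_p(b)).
v_2(23/88) = -3

Factor powers of 2 from the numerator and denominator of the reduced fraction: 23 = 2^0 · 23 and 88 = 2^3 · 11. Apply v_p(a/b) = v_p(a) − v_p(b): v_2(23/88) = 0 − 3 = -3.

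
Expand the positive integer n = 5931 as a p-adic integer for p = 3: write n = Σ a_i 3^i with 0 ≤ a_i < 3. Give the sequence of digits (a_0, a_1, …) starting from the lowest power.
(a_0, a_1, …) = (0, 0, 2, 0, 1, 0, 2, 2)

Repeated division by 3 gives the digits low-to-high: 5931 = 2·3^2 + 1·3^4 + 2·3^6 + 2·3^7. Digit sequence: (0, 0, 2, 0, 1, 0, 2, 2).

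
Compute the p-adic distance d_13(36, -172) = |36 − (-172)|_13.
d_13(36, -172) = 1/13

Step 1 — x − y = 36 − (-172) = 208. Step 2 — v_13(208) = 1 (factor: 208 = (13^1 · 16); the sign does not affect v_p). Step 3 — |x − y|_13 = 13^{-1} = 1/13.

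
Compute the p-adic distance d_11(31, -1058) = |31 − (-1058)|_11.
d_11(31, -1058) = 1/121

Step 1 — x − y = 31 − (-1058) = 1089. Step 2 — v_11(1089) = 2 (factor: 1089 = (11^2 · 9); the sign does not affect v_p). Step 3 — |x − y|_11 = 11^{-2} = 1/121.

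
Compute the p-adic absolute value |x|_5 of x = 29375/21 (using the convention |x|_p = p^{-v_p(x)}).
|29375/21|_5 = 1/625

Step 1 — compute v_5(x) by factoring powers of 5 out of the numerator and denominator: v_5(29375/21) = 4. Step 2 — apply |x|_p = p^{-v_p(x)} = 5^{-4} = 1/625.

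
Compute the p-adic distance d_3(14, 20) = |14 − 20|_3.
d_3(14, 20) = 1/3

Step 1 — x − y = 14 − 20 = -6. Step 2 — v_3(-6) = 1 (factor: -6 = −(3^1 · 2); the sign does not affect v_p). Step 3 — |x − y|_3 = 3^{-1} = 1/3.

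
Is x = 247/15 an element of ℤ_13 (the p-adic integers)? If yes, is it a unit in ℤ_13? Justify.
x ∈ ℤ_13 but not a unit; v_13(x) = 1 > 0

ℤ_13 = {x ∈ ℚ_13 : v_13(x) ≥ 0} and ℤ_13^× = {x ∈ ℤ_13 : v_13(x) = 0}. Here v_13(247/15) = v_13(num) − v_13(den) = 1; compare against these criteria.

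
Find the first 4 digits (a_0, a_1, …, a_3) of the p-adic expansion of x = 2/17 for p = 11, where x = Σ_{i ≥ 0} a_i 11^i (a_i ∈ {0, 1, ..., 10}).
(a_0, …, a_3) = (4, 10, 1, 5)

v_11(2/17) = 0 (numerator and denominator both coprime to 11), so x ∈ ℤ_11^×. Compute digits iteratively via a_i = x_i mod 11, x_{i+1} = (x_i − a_i)/11, with x_0 = x:
  x_0 = 2/17;  a_0 = 4;  x_1 = (x_0 − 4)/11 = -6/17
  x_1 = -6/17;  a_1 = 10;  x_2 = (x_1 − 10)/11 = -16/17
  x_2 = -16/17;  a_2 = 1;  x_3 = (x_2 − 1)/11 = -3/17
  x_3 = -3/17;  a_3 = 5;  x_4 = (x_3 − 5)/11 = -8/17
Digits: (4, 10, 1, 5).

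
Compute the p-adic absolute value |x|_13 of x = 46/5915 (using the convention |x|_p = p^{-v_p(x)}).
|46/5915|_13 = 169

Step 1 — compute v_13(x) by factoring powers of 13 out of the numerator and denominator: v_13(46/5915) = -2. Step 2 — apply |x|_p = p^{-v_p(x)} = 13^{2} = 169.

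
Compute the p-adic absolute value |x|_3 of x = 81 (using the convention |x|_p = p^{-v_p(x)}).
|81|_3 = 1/81

Step 1 — compute v_3(x) by factoring powers of 3 out of the numerator and denominator: v_3(81) = 4. Step 2 — apply |x|_p = p^{-v_p(x)} = 3^{-4} = 1/81.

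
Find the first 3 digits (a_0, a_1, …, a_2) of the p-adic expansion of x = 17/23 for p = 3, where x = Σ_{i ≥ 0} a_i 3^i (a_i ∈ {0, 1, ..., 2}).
(a_0, …, a_2) = (1, 2, 1)

v_3(17/23) = 0 (numerator and denominator both coprime to 3), so x ∈ ℤ_3^×. Compute digits iteratively via a_i = x_i mod 3, x_{i+1} = (x_i − a_i)/3, with x_0 = x:
  x_0 = 17/23;  a_0 = 1;  x_1 = (x_0 − 1)/3 = -2/23
  x_1 = -2/23;  a_1 = 2;  x_2 = (x_1 − 2)/3 = -16/23
  x_2 = -16/23;  a_2 = 1;  x_3 = (x_2 − 1)/3 = -13/23
Digits: (1, 2, 1).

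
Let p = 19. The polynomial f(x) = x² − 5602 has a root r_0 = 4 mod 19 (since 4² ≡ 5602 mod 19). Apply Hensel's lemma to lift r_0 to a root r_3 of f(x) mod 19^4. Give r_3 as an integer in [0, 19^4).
r_3 = 24799 (mod 130321)

Hensel's recurrence: r_{i+1} = r_i − f(r_i)·(f′(r_i))^{-1} mod 19^{i+2}, with f′(x) = 2x. Iterate:
  r_0 = 4 (mod 19)
  r_1 = 251 (mod 361)
  r_2 = 4222 (mod 6859)
  r_3 = 24799 (mod 130321)
Final: r_3 = 24799, and one checks f(r_3) ≡ 0 mod 19^4.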